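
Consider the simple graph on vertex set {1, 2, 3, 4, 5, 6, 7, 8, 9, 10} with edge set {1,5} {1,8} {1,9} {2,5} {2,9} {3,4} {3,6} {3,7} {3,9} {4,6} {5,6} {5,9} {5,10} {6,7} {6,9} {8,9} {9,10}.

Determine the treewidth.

2

A width-2 tree decomposition is:
Bags: B1 = {5, 6, 9}  B2 = {3, 6, 9}  B3 = {3, 6, 7}  B4 = {3, 4, 6}  B5 = {2, 5, 9}  B6 = {1, 5, 9}  B7 = {5, 9, 10}  B8 = {1, 8, 9}
Tree: B1–B2, B2–B3, B3–B4, B1–B5, B5–B6, B1–B7, B6–B8
The largest bag has 3 vertices, giving width 2; this decomposition certifies tw(G) ≤ 2. Conversely, {1, 8, 9} is a clique of size 3, and the vertices of any clique must share a bag in every tree decomposition; so some bag has ≥ 3 vertices and tw(G) ≥ 2. The upper and lower bounds meet at 2, so that is the treewidth.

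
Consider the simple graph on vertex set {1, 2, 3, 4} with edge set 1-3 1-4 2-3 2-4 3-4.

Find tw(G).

2

A width-2 tree decomposition is:
Bags: B1 = {1, 3, 4}  B2 = {2, 3, 4}
Tree: B1–B2
Every bag has size at most 3, so the width is 3 − 1 = 2 and tw(G) ≤ 2. On the other hand G contains the 3-clique {1, 3, 4}. A clique must lie in a single bag of any decomposition, so no decomposition can have width below 2. The upper and lower bounds meet at 2, so that is the treewidth.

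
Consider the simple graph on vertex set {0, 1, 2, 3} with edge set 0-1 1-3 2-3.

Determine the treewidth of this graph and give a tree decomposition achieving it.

Treewidth 1.
One such decomposition:
Bags: B1 = {0, 1}  B2 = {1, 3}  B3 = {2, 3}
Tree: B1–B2, B2–B3

The largest bag has 2 vertices, giving width 1; this decomposition certifies tw(G) ≤ 1. G has an edge, so its treewidth is at least 1. Combining the bounds, tw(G) = 1.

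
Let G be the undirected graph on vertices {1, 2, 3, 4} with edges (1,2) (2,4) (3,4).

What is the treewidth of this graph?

1

A width-1 tree decomposition is:
Bags: B1 = {3, 4}  B2 = {2, 4}  B3 = {1, 2}
Tree: B1–B2, B2–B3
Each bag holds 2 vertices, so the decomposition has width 1, which upper-bounds the treewidth. Since G has at least one edge (e.g. 3–4), it is not an edgeless graph, so tw(G) ≥ 1. Therefore the treewidth is 1.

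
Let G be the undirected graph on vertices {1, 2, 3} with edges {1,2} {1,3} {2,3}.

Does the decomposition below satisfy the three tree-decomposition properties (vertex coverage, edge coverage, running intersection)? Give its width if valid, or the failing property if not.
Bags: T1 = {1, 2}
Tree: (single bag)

No — vertex 3 appears in no bag.

A tree decomposition must satisfy three properties: every vertex lies in some bag; for every edge, both endpoints lie together in some bag; and for every vertex, the bags containing it form a connected subtree. Here vertex 3 appears in no bag, so the decomposition is invalid.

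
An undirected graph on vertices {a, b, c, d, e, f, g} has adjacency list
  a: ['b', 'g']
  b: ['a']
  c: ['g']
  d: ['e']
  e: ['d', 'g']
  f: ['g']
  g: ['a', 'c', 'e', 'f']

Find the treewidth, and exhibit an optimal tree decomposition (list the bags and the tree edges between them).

The largest bag has 2 vertices, giving width 1; this decomposition certifies tw(G) ≤ 1. Any graph with an edge has treewidth ≥ 1, and G has the edge g–a. Therefore the treewidth is 1.

Treewidth 1.
One such decomposition:
Bags: B1 = {a, g}  B2 = {a, b}  B3 = {f, g}  B4 = {e, g}  B5 = {d, e}  B6 = {c, g}
Tree: B1–B2, B1–B3, B3–B4, B4–B5, B3–B6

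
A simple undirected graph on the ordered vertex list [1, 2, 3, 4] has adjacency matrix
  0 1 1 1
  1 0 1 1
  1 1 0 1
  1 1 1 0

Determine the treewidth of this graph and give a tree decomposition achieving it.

Treewidth 3.
One optimal decomposition is:
Bags: B1 = {1, 2, 3, 4}
Tree: (single bag)

With just one bag of size 4, the width is 4 − 1 = 3, so tw(G) ≤ 3. Conversely, {1, 2, 3, 4} is a clique of size 4, and the vertices of any clique must share a bag in every tree decomposition; so some bag has ≥ 4 vertices and tw(G) ≥ 3. Therefore the treewidth is 3.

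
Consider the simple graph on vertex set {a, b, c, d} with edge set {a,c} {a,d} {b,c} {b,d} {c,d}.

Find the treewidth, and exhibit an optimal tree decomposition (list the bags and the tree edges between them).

The largest bag has 3 vertices, giving width 2; this decomposition certifies tw(G) ≤ 2. On the other hand G contains the 3-clique {a, c, d}. A clique must lie in a single bag of any decomposition, so no decomposition can have width below 2. Combining the bounds, tw(G) = 2.

Treewidth 2.
One such decomposition:
Bags: B1 = {a, c, d}  B2 = {b, c, d}
Tree: B1–B2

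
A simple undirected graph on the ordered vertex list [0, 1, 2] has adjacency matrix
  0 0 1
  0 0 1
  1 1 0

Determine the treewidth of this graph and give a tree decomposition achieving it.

Treewidth 1.
One such decomposition:
Bags: B1 = {1, 2}  B2 = {0, 2}
Tree: B1–B2

Each bag holds 2 vertices, so the decomposition has width 1, which upper-bounds the treewidth. G has an edge, so its treewidth is at least 1. Combining the bounds, tw(G) = 1.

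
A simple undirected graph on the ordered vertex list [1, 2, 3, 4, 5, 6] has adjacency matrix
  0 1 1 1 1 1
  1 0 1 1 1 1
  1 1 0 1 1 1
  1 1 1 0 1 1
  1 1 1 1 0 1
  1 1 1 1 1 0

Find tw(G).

5

A width-5 tree decomposition is:
Bags: B1 = {1, 2, 3, 4, 5, 6}
Tree: (single bag)
With just one bag of size 6, the width is 6 − 1 = 5, so tw(G) ≤ 5. For the lower bound, the 6 vertices {1, 2, 3, 4, 5, 6} are pairwise adjacent, and any tree decomposition puts a clique entirely inside one bag — forcing width ≥ 5. The upper and lower bounds meet at 5, so that is the treewidth.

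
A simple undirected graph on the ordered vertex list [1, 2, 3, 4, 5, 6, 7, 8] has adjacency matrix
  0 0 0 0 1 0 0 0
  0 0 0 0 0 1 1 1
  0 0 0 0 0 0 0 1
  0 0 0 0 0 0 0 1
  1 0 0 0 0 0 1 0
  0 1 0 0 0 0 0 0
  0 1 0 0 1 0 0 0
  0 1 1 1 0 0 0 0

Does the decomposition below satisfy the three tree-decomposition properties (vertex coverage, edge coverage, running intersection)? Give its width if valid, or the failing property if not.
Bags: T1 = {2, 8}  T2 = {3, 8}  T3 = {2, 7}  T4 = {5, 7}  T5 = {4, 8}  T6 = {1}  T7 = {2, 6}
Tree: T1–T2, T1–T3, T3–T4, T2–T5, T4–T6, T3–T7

A tree decomposition must satisfy three properties: every vertex lies in some bag; for every edge, both endpoints lie together in some bag; and for every vertex, the bags containing it form a connected subtree. Here edge (5,1) lies in no bag, so the decomposition is invalid.

No — edge (5,1) lies in no bag.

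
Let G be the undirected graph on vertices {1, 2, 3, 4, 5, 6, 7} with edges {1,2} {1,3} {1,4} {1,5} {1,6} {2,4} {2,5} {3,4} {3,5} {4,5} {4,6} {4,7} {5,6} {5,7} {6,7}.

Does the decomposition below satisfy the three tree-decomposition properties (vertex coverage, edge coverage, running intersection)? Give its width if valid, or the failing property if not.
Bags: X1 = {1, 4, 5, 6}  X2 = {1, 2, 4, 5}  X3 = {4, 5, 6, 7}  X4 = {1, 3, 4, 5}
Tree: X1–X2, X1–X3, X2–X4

Yes; width 3.

Vertex coverage: the bags together contain {1, 2, 3, 4, 5, 6, 7}, the full vertex set. Edge coverage: each edge of G has both endpoints in at least one bag. Running intersection: for every vertex, the bags containing it form a connected subtree. All three properties hold, so this is a valid tree decomposition of width max|bag| − 1 = 3, and hence tw(G) ≤ 3.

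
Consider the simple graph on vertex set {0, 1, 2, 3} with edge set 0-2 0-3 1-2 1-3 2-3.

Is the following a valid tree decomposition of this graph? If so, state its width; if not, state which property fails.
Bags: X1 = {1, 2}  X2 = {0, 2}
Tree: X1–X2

A tree decomposition must satisfy three properties: every vertex lies in some bag; for every edge, both endpoints lie together in some bag; and for every vertex, the bags containing it form a connected subtree. Here vertex 3 appears in no bag, so the decomposition is invalid.

No — vertex 3 appears in no bag.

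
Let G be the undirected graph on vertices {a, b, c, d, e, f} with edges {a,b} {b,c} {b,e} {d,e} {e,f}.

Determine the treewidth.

A width-1 tree decomposition is:
Bags: B1 = {b, e}  B2 = {d, e}  B3 = {b, c}  B4 = {e, f}  B5 = {a, b}
Tree: B1–B2, B1–B3, B2–B4, B3–B5
Each bag holds 2 vertices, so the decomposition has width 1, which upper-bounds the treewidth. G has an edge, so its treewidth is at least 1. Hence tw(G) = 1 exactly.

1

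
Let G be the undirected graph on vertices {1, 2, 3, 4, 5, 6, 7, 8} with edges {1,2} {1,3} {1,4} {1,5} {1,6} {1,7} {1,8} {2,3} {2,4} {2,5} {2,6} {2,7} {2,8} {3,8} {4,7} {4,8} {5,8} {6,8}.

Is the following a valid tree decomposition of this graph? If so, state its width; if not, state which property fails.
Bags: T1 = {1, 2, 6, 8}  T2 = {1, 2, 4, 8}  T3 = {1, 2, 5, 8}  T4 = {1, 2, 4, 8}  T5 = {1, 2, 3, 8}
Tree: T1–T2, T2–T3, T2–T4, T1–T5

No — vertex 7 appears in no bag.

A tree decomposition must satisfy three properties: every vertex lies in some bag; for every edge, both endpoints lie together in some bag; and for every vertex, the bags containing it form a connected subtree. Here vertex 7 appears in no bag, so the decomposition is invalid.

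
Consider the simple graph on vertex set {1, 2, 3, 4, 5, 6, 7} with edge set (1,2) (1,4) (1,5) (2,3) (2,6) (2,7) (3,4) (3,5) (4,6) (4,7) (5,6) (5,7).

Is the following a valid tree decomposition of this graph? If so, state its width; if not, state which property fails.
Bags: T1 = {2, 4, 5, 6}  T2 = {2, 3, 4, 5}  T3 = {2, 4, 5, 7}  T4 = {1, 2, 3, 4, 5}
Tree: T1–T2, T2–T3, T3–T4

No — bags containing vertex 3 are not connected in the tree.

A tree decomposition must satisfy three properties: every vertex lies in some bag; for every edge, both endpoints lie together in some bag; and for every vertex, the bags containing it form a connected subtree. Here bags containing vertex 3 are not connected in the tree, so the decomposition is invalid.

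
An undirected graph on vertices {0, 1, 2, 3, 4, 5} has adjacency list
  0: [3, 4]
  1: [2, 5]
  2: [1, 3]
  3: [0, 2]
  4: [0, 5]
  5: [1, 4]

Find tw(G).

2

A width-2 tree decomposition is:
Bags: B1 = {1, 2, 3}  B2 = {0, 1, 3}  B3 = {0, 1, 4}  B4 = {1, 4, 5}
Tree: B1–B2, B2–B3, B3–B4
The largest bag has 3 vertices, giving width 2; this decomposition certifies tw(G) ≤ 2. Since 1–2–3–0–4–5–1 is a cycle in G, G is not acyclic. Forests are exactly the graphs of treewidth ≤ 1, so tw(G) ≥ 2. Hence tw(G) = 2 exactly.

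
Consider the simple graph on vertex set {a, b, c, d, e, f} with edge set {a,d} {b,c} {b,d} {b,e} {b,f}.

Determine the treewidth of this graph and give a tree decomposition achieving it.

Treewidth 1.
Bags: B1 = {b, e}  B2 = {b, d}  B3 = {b, c}  B4 = {a, d}  B5 = {b, f}
Tree: B1–B2, B1–B3, B2–B4, B1–B5

Each bag holds 2 vertices, so the decomposition has width 1, which upper-bounds the treewidth. Any graph with an edge has treewidth ≥ 1, and G has the edge e–b. Hence tw(G) = 1 exactly.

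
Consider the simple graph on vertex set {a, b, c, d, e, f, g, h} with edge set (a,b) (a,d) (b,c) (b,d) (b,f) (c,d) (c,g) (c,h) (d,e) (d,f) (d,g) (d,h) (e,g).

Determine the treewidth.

A width-2 tree decomposition is:
Bags: B1 = {b, c, d}  B2 = {a, b, d}  B3 = {c, d, g}  B4 = {c, d, h}  B5 = {d, e, g}  B6 = {b, d, f}
Tree: B1–B2, B1–B3, B3–B4, B3–B5, B2–B6
Each bag holds 3 vertices, so the decomposition has width 2, which upper-bounds the treewidth. For the lower bound, the 3 vertices {d, e, g} are pairwise adjacent, and any tree decomposition puts a clique entirely inside one bag — forcing width ≥ 2. Hence tw(G) = 2 exactly.

2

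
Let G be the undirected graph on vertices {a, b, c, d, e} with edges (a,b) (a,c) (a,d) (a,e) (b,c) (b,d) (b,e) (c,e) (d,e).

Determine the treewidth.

A width-3 tree decomposition is:
Bags: B1 = {a, b, c, e}  B2 = {a, b, d, e}
Tree: B1–B2
The largest bag has 4 vertices, giving width 3; this decomposition certifies tw(G) ≤ 3. Conversely, {a, b, d, e} is a clique of size 4, and the vertices of any clique must share a bag in every tree decomposition; so some bag has ≥ 4 vertices and tw(G) ≥ 3. Combining the bounds, tw(G) = 3.

3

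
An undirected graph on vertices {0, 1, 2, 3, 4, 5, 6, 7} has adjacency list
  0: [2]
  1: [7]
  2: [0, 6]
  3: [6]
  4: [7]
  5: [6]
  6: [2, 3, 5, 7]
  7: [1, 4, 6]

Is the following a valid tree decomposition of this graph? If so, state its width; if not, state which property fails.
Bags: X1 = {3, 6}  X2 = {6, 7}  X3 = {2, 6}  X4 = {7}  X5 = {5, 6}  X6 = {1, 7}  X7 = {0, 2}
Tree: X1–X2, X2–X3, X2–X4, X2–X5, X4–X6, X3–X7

No — vertex 4 appears in no bag.

A tree decomposition must satisfy three properties: every vertex lies in some bag; for every edge, both endpoints lie together in some bag; and for every vertex, the bags containing it form a connected subtree. Here vertex 4 appears in no bag, so the decomposition is invalid.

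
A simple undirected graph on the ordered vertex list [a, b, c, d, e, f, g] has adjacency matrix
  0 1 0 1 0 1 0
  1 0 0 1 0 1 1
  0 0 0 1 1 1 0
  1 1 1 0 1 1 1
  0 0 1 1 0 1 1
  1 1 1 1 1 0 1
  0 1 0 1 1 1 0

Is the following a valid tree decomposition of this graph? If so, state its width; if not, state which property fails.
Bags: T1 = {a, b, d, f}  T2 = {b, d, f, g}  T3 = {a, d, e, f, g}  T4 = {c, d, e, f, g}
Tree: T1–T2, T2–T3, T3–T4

A tree decomposition must satisfy three properties: every vertex lies in some bag; for every edge, both endpoints lie together in some bag; and for every vertex, the bags containing it form a connected subtree. Here bags containing vertex a are not connected in the tree, so the decomposition is invalid.

No — bags containing vertex a are not connected in the tree.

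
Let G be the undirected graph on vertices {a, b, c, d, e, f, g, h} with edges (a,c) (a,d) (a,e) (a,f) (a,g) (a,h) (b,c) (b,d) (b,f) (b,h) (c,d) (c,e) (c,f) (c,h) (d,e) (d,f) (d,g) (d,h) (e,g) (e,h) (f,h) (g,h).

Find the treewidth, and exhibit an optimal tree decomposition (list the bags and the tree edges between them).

Treewidth 4.
Bags: B1 = {a, c, d, e, h}  B2 = {a, d, e, g, h}  B3 = {a, c, d, f, h}  B4 = {b, c, d, f, h}
Tree: B1–B2, B1–B3, B3–B4

Every bag has size at most 5, so the width is 5 − 1 = 4 and tw(G) ≤ 4. Conversely, {a, d, e, g, h} is a clique of size 5, and the vertices of any clique must share a bag in every tree decomposition; so some bag has ≥ 5 vertices and tw(G) ≥ 4. The upper and lower bounds meet at 4, so that is the treewidth.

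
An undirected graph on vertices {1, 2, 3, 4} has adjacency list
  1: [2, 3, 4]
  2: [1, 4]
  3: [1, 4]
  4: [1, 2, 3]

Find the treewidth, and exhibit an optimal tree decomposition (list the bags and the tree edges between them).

Treewidth 2.
One optimal decomposition is:
Bags: B1 = {1, 2, 4}  B2 = {1, 3, 4}
Tree: B1–B2

Each bag holds 3 vertices, so the decomposition has width 2, which upper-bounds the treewidth. Conversely, {1, 2, 4} is a clique of size 3, and the vertices of any clique must share a bag in every tree decomposition; so some bag has ≥ 3 vertices and tw(G) ≥ 2. Therefore the treewidth is 2.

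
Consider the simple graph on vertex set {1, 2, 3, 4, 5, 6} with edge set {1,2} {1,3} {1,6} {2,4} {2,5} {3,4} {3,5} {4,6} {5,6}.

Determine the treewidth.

3

A width-3 tree decomposition is:
Bags: B1 = {2, 3, 5, 6}  B2 = {1, 2, 3, 6}  B3 = {2, 3, 4, 6}
Tree: B1–B2, B2–B3
Every bag has size at most 4, so the width is 4 − 1 = 3 and tw(G) ≤ 3. For the lower bound: the 4 vertex sets {3,5}, {1,6}, {2}, {4} are disjoint, each induces a connected subgraph, and every pair is joined by at least one edge of G. Contracting each set to a single vertex therefore yields K_{4} as a minor, and since treewidth is minor-monotone, tw(G) ≥ tw(K_{4}) = 3. Therefore the treewidth is 3.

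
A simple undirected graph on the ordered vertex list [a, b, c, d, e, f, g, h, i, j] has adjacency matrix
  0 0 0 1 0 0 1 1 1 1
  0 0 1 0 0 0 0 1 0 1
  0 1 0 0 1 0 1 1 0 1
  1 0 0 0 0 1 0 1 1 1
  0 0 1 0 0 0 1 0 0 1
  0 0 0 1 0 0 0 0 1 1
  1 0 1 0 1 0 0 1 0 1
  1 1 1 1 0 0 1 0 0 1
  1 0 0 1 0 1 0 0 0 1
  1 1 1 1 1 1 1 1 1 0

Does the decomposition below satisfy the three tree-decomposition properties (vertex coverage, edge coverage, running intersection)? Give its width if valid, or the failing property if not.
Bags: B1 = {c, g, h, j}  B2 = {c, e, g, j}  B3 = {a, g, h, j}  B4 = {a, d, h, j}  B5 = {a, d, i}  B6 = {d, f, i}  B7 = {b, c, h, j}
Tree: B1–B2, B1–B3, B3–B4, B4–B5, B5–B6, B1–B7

No — edge (j,i) lies in no bag.

A tree decomposition must satisfy three properties: every vertex lies in some bag; for every edge, both endpoints lie together in some bag; and for every vertex, the bags containing it form a connected subtree. Here edge (j,i) lies in no bag, so the decomposition is invalid.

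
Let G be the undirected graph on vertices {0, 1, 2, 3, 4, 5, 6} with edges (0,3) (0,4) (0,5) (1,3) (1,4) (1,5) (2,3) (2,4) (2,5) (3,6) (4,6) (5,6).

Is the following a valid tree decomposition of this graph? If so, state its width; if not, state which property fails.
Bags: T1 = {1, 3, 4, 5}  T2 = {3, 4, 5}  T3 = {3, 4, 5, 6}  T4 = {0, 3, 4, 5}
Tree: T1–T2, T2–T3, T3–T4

No — vertex 2 appears in no bag.

A tree decomposition must satisfy three properties: every vertex lies in some bag; for every edge, both endpoints lie together in some bag; and for every vertex, the bags containing it form a connected subtree. Here vertex 2 appears in no bag, so the decomposition is invalid.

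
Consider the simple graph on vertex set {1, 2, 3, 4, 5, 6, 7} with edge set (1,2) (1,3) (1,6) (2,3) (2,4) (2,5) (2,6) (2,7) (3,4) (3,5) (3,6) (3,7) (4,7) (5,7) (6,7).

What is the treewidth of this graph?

3

A width-3 tree decomposition is:
Bags: B1 = {2, 3, 5, 7}  B2 = {2, 3, 6, 7}  B3 = {2, 3, 4, 7}  B4 = {1, 2, 3, 6}
Tree: B1–B2, B1–B3, B2–B4
Every bag has size at most 4, so the width is 4 − 1 = 3 and tw(G) ≤ 3. For the lower bound, the 4 vertices {1, 2, 3, 6} are pairwise adjacent, and any tree decomposition puts a clique entirely inside one bag — forcing width ≥ 3. Hence tw(G) = 3 exactly.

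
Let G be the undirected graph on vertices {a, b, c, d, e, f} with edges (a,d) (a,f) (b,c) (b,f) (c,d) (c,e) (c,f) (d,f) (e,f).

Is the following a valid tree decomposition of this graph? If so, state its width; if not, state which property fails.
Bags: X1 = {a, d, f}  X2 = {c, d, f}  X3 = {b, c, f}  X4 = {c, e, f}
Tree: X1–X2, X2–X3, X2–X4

Yes; width 2.

Checking the three conditions: (i) the bags cover all of {a, b, c, d, e, f}; (ii) for each edge, some bag contains both endpoints; (iii) the bags containing any fixed vertex form a subtree. All hold, so the decomposition is valid with width 3 − 1 = 2.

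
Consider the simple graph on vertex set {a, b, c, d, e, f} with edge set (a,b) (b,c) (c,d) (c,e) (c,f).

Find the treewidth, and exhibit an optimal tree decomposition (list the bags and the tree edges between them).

Treewidth 1.
One such decomposition:
Bags: B1 = {b, c}  B2 = {a, b}  B3 = {c, e}  B4 = {c, f}  B5 = {c, d}
Tree: B1–B2, B1–B3, B1–B4, B4–B5

The largest bag has 2 vertices, giving width 1; this decomposition certifies tw(G) ≤ 1. Since G has at least one edge (e.g. b–c), it is not an edgeless graph, so tw(G) ≥ 1. Therefore the treewidth is 1.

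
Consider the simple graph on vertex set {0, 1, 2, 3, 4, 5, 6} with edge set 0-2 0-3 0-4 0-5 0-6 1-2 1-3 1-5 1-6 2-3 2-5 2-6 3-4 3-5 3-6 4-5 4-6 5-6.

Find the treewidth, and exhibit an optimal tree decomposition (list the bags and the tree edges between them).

Every bag has size at most 5, so the width is 5 − 1 = 4 and tw(G) ≤ 4. Conversely, {0, 2, 3, 5, 6} is a clique of size 5, and the vertices of any clique must share a bag in every tree decomposition; so some bag has ≥ 5 vertices and tw(G) ≥ 4. The upper and lower bounds meet at 4, so that is the treewidth.

Treewidth 4.
One such decomposition:
Bags: B1 = {0, 2, 3, 5, 6}  B2 = {0, 3, 4, 5, 6}  B3 = {1, 2, 3, 5, 6}
Tree: B1–B2, B1–B3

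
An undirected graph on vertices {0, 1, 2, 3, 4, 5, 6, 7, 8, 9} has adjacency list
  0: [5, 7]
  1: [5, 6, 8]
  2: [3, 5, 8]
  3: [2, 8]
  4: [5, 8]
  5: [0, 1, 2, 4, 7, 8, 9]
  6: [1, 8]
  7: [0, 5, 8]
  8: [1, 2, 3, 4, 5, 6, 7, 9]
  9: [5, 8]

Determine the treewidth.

2

A width-2 tree decomposition is:
Bags: B1 = {2, 5, 8}  B2 = {5, 8, 9}  B3 = {5, 7, 8}  B4 = {1, 5, 8}  B5 = {4, 5, 8}  B6 = {1, 6, 8}  B7 = {2, 3, 8}  B8 = {0, 5, 7}
Tree: B1–B2, B1–B3, B1–B4, B3–B5, B4–B6, B1–B7, B3–B8
Each bag holds 3 vertices, so the decomposition has width 2, which upper-bounds the treewidth. Conversely, {0, 5, 7} is a clique of size 3, and the vertices of any clique must share a bag in every tree decomposition; so some bag has ≥ 3 vertices and tw(G) ≥ 2. Therefore the treewidth is 2.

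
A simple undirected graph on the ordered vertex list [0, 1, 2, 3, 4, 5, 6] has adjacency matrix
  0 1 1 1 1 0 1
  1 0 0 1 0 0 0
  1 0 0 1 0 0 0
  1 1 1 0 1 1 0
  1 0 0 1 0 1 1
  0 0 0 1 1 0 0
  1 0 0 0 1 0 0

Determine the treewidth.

A width-2 tree decomposition is:
Bags: B1 = {0, 3, 4}  B2 = {0, 1, 3}  B3 = {0, 2, 3}  B4 = {3, 4, 5}  B5 = {0, 4, 6}
Tree: B1–B2, B2–B3, B1–B4, B1–B5
The largest bag has 3 vertices, giving width 2; this decomposition certifies tw(G) ≤ 2. Conversely, {0, 1, 3} is a clique of size 3, and the vertices of any clique must share a bag in every tree decomposition; so some bag has ≥ 3 vertices and tw(G) ≥ 2. Therefore the treewidth is 2.

2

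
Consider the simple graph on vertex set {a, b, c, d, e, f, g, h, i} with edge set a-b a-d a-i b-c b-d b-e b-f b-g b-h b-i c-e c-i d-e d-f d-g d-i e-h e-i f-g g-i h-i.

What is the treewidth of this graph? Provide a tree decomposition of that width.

The largest bag has 4 vertices, giving width 3; this decomposition certifies tw(G) ≤ 3. For the lower bound, the 4 vertices {b, d, f, g} are pairwise adjacent, and any tree decomposition puts a clique entirely inside one bag — forcing width ≥ 3. Hence tw(G) = 3 exactly.

Treewidth 3.
Bags: B1 = {b, d, e, i}  B2 = {b, e, h, i}  B3 = {b, d, g, i}  B4 = {a, b, d, i}  B5 = {b, c, e, i}  B6 = {b, d, f, g}
Tree: B1–B2, B1–B3, B3–B4, B2–B5, B3–B6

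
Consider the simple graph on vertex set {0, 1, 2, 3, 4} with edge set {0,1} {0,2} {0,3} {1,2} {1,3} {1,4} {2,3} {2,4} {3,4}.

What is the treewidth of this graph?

3

A width-3 tree decomposition is:
Bags: B1 = {0, 1, 2, 3}  B2 = {1, 2, 3, 4}
Tree: B1–B2
Every bag has size at most 4, so the width is 4 − 1 = 3 and tw(G) ≤ 3. On the other hand G contains the 4-clique {0, 1, 2, 3}. A clique must lie in a single bag of any decomposition, so no decomposition can have width below 3. Hence tw(G) = 3 exactly.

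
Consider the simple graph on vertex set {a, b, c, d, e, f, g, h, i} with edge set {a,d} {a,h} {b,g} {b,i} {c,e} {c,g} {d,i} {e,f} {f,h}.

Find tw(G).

A width-2 tree decomposition is:
Bags: B1 = {a, d, h}  B2 = {d, h, i}  B3 = {b, h, i}  B4 = {b, g, h}  B5 = {c, g, h}  B6 = {c, e, h}  B7 = {e, f, h}
Tree: B1–B2, B2–B3, B3–B4, B4–B5, B5–B6, B6–B7
The largest bag has 3 vertices, giving width 2; this decomposition certifies tw(G) ≤ 2. For the lower bound, G contains the cycle h–a–d–i–b–g–c–e–f–h, so G is not a forest; only forests have treewidth ≤ 1, hence tw(G) ≥ 2. The upper and lower bounds meet at 2, so that is the treewidth.

2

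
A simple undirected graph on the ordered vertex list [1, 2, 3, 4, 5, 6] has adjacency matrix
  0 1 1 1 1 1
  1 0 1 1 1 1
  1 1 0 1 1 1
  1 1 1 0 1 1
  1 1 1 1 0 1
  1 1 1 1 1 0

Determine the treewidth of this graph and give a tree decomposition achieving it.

With just one bag of size 6, the width is 6 − 1 = 5, so tw(G) ≤ 5. For the lower bound, the 6 vertices {1, 2, 3, 4, 5, 6} are pairwise adjacent, and any tree decomposition puts a clique entirely inside one bag — forcing width ≥ 5. Therefore the treewidth is 5.

Treewidth 5.
Bags: B1 = {1, 2, 3, 4, 5, 6}
Tree: (single bag)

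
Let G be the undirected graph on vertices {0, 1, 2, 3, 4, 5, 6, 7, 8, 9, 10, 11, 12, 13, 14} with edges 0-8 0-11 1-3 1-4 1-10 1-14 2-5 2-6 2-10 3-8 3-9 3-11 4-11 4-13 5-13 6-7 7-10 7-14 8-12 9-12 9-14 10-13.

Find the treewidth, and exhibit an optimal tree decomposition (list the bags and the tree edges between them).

The largest bag has 4 vertices, giving width 3; this decomposition certifies tw(G) ≤ 3. For the lower bound: the 4 vertex sets {2,5,6}, {13}, {10}, {1,4,7,14} are disjoint, each induces a connected subgraph, and every pair is joined by at least one edge of G. Contracting each set to a single vertex therefore yields K_{4} as a minor, and since treewidth is minor-monotone, tw(G) ≥ tw(K_{4}) = 3. Therefore the treewidth is 3.

Treewidth 3.
One such decomposition:
Bags: B1 = {2, 5, 6, 13}  B2 = {2, 6, 10, 13}  B3 = {6, 7, 10, 13}  B4 = {4, 7, 10, 13}  B5 = {1, 4, 7, 10}  B6 = {1, 4, 7, 14}  B7 = {1, 4, 11, 14}  B8 = {1, 3, 11, 14}  B9 = {3, 9, 11, 14}  B10 = {0, 3, 9, 11}  B11 = {0, 3, 8, 9}  B12 = {0, 8, 9, 12}
Tree: B1–B2, B2–B3, B3–B4, B4–B5, B5–B6, B6–B7, B7–B8, B8–B9, B9–B10, B10–B11, B11–B12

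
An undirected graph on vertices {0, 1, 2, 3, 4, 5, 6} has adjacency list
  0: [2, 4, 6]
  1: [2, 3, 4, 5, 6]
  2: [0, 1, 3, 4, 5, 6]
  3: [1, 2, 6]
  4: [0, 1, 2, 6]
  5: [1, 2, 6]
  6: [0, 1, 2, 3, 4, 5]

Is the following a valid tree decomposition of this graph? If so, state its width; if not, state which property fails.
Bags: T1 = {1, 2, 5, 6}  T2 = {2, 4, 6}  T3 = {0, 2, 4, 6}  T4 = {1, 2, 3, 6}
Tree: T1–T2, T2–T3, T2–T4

No — edge (1,4) lies in no bag.

A tree decomposition must satisfy three properties: every vertex lies in some bag; for every edge, both endpoints lie together in some bag; and for every vertex, the bags containing it form a connected subtree. Here edge (1,4) lies in no bag, so the decomposition is invalid.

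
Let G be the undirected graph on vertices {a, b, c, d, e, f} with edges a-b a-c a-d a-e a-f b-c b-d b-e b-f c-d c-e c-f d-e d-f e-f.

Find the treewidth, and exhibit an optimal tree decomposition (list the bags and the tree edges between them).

A single bag containing all 6 vertices is trivially a valid decomposition of width 5. On the other hand G contains the 6-clique {a, b, c, d, e, f}. A clique must lie in a single bag of any decomposition, so no decomposition can have width below 5. Therefore the treewidth is 5.

Treewidth 5.
One optimal decomposition is:
Bags: B1 = {a, b, c, d, e, f}
Tree: (single bag)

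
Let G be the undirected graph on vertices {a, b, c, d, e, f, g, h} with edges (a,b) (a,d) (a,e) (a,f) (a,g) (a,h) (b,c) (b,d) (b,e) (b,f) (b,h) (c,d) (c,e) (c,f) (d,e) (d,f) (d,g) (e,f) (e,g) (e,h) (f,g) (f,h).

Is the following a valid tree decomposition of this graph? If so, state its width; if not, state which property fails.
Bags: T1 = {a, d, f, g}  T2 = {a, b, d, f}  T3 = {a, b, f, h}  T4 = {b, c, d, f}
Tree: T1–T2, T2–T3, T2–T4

No — vertex e appears in no bag.

A tree decomposition must satisfy three properties: every vertex lies in some bag; for every edge, both endpoints lie together in some bag; and for every vertex, the bags containing it form a connected subtree. Here vertex e appears in no bag, so the decomposition is invalid.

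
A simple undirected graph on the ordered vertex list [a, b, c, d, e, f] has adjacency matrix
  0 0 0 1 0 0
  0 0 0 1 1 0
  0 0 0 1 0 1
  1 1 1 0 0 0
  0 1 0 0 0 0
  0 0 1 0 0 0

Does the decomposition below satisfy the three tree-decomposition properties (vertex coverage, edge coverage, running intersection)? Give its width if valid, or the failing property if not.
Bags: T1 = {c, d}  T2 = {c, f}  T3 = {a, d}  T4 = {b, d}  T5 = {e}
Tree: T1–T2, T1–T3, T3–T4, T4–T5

A tree decomposition must satisfy three properties: every vertex lies in some bag; for every edge, both endpoints lie together in some bag; and for every vertex, the bags containing it form a connected subtree. Here edge (b,e) lies in no bag, so the decomposition is invalid.

No — edge (b,e) lies in no bag.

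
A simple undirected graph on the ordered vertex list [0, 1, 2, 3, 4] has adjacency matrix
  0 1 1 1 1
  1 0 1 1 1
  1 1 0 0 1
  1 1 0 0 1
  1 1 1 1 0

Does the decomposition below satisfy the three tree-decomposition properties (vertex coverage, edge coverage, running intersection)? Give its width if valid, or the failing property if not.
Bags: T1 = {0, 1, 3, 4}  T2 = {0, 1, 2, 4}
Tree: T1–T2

Yes; width 3.

Checking the three conditions: (i) the bags cover all of {0, 1, 2, 3, 4}; (ii) for each edge, some bag contains both endpoints; (iii) the bags containing any fixed vertex form a subtree. All hold, so the decomposition is valid with width 4 − 1 = 3.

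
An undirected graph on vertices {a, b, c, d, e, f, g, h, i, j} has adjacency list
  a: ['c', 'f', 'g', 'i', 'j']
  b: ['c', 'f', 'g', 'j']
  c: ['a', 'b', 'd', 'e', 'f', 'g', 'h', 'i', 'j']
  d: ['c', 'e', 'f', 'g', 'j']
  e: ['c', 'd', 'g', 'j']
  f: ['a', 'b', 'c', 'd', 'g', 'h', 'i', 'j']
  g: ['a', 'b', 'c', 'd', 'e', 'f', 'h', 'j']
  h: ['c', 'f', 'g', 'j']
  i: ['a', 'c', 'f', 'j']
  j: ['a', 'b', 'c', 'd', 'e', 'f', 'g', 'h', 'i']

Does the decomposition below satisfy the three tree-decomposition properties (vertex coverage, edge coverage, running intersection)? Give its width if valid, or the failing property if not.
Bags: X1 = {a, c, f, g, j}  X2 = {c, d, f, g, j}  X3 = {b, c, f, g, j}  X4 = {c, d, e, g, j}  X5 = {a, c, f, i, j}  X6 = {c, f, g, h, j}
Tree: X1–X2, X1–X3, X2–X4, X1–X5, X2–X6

Yes; width 4.

Every vertex of G appears in some bag (union = {a, b, c, d, e, f, g, h, i, j}); every edge is covered by a bag; and for each vertex v the set of bags containing v is connected in the bag tree. The decomposition is therefore valid. The largest bag has 5 vertices, so the width is 4.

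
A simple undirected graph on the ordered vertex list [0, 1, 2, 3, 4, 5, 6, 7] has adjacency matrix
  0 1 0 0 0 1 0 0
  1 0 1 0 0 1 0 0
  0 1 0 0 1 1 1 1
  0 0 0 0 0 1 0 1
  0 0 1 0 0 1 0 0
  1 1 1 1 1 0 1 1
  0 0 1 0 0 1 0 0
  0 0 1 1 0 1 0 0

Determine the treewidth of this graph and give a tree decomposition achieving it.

The largest bag has 3 vertices, giving width 2; this decomposition certifies tw(G) ≤ 2. Conversely, {0, 1, 5} is a clique of size 3, and the vertices of any clique must share a bag in every tree decomposition; so some bag has ≥ 3 vertices and tw(G) ≥ 2. Combining the bounds, tw(G) = 2.

Treewidth 2.
Bags: B1 = {1, 2, 5}  B2 = {2, 5, 7}  B3 = {3, 5, 7}  B4 = {2, 4, 5}  B5 = {0, 1, 5}  B6 = {2, 5, 6}
Tree: B1–B2, B2–B3, B1–B4, B1–B5, B4–B6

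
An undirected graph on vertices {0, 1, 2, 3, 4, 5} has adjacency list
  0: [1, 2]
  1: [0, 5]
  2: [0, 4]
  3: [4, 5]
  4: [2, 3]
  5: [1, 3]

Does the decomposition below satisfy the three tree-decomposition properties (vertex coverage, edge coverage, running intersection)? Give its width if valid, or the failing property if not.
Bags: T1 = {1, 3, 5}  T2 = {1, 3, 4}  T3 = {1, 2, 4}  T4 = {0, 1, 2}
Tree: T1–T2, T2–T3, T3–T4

Yes; width 2.

Checking the three conditions: (i) the bags cover all of {0, 1, 2, 3, 4, 5}; (ii) for each edge, some bag contains both endpoints; (iii) the bags containing any fixed vertex form a subtree. All hold, so the decomposition is valid with width 3 − 1 = 2.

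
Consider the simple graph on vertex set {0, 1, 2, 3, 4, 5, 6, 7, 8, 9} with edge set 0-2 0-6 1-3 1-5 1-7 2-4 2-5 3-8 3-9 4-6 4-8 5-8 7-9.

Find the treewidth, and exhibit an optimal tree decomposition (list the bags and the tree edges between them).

The largest bag has 3 vertices, giving width 2; this decomposition certifies tw(G) ≤ 2. For the lower bound, G contains the cycle 7–9–3–1–7, so G is not a forest; only forests have treewidth ≤ 1, hence tw(G) ≥ 2. The upper and lower bounds meet at 2, so that is the treewidth.

Treewidth 2.
One optimal decomposition is:
Bags: B1 = {1, 7, 9}  B2 = {1, 3, 9}  B3 = {1, 3, 5}  B4 = {3, 5, 8}  B5 = {2, 5, 8}  B6 = {2, 4, 8}  B7 = {0, 2, 4}  B8 = {0, 4, 6}
Tree: B1–B2, B2–B3, B3–B4, B4–B5, B5–B6, B6–B7, B7–B8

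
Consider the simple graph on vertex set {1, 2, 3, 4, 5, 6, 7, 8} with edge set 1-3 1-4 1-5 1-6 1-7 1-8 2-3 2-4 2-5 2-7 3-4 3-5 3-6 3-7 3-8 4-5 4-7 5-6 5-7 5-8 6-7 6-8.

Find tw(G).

4

A width-4 tree decomposition is:
Bags: B1 = {1, 3, 5, 6, 7}  B2 = {1, 3, 5, 6, 8}  B3 = {1, 3, 4, 5, 7}  B4 = {2, 3, 4, 5, 7}
Tree: B1–B2, B1–B3, B3–B4
The largest bag has 5 vertices, giving width 4; this decomposition certifies tw(G) ≤ 4. Conversely, {1, 3, 4, 5, 7} is a clique of size 5, and the vertices of any clique must share a bag in every tree decomposition; so some bag has ≥ 5 vertices and tw(G) ≥ 4. The upper and lower bounds meet at 4, so that is the treewidth.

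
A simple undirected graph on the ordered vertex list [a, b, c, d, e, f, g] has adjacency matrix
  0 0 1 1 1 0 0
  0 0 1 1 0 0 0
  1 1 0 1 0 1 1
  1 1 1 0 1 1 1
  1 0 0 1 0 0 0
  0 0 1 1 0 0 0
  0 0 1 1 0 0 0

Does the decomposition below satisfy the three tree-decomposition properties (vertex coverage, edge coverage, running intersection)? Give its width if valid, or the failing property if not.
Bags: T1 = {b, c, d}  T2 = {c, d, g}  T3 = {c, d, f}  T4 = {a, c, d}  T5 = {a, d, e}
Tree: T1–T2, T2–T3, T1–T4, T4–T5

Yes; width 2.

Every vertex of G appears in some bag (union = {a, b, c, d, e, f, g}); every edge is covered by a bag; and for each vertex v the set of bags containing v is connected in the bag tree. The decomposition is therefore valid. The largest bag has 3 vertices, so the width is 2.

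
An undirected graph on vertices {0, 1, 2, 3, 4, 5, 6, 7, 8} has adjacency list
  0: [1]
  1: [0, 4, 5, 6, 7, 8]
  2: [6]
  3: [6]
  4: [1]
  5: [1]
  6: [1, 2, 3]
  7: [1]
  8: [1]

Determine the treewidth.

A width-1 tree decomposition is:
Bags: B1 = {1, 6}  B2 = {1, 8}  B3 = {0, 1}  B4 = {1, 7}  B5 = {3, 6}  B6 = {1, 4}  B7 = {1, 5}  B8 = {2, 6}
Tree: B1–B2, B1–B3, B1–B4, B1–B5, B3–B6, B2–B7, B1–B8
The largest bag has 2 vertices, giving width 1; this decomposition certifies tw(G) ≤ 1. Since G has at least one edge (e.g. 1–6), it is not an edgeless graph, so tw(G) ≥ 1. Combining the bounds, tw(G) = 1.

1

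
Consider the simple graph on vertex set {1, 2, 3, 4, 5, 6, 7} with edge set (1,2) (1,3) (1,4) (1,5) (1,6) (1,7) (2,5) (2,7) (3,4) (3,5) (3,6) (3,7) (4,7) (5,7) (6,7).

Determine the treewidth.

3

A width-3 tree decomposition is:
Bags: B1 = {1, 3, 4, 7}  B2 = {1, 3, 5, 7}  B3 = {1, 2, 5, 7}  B4 = {1, 3, 6, 7}
Tree: B1–B2, B2–B3, B2–B4
Each bag holds 4 vertices, so the decomposition has width 3, which upper-bounds the treewidth. On the other hand G contains the 4-clique {1, 2, 5, 7}. A clique must lie in a single bag of any decomposition, so no decomposition can have width below 3. The upper and lower bounds meet at 3, so that is the treewidth.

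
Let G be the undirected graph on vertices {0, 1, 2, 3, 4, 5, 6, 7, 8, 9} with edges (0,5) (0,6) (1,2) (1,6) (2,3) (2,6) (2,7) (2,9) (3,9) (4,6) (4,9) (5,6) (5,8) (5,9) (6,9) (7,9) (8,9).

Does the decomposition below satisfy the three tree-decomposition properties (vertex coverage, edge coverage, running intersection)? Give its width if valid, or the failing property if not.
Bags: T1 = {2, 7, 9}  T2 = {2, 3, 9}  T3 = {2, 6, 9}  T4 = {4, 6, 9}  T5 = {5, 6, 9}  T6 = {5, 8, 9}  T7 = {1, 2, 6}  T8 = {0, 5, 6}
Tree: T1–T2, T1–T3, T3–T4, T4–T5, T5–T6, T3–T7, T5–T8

Every vertex of G appears in some bag (union = {0, 1, 2, 3, 4, 5, 6, 7, 8, 9}); every edge is covered by a bag; and for each vertex v the set of bags containing v is connected in the bag tree. The decomposition is therefore valid. The largest bag has 3 vertices, so the width is 2.

Yes; width 2.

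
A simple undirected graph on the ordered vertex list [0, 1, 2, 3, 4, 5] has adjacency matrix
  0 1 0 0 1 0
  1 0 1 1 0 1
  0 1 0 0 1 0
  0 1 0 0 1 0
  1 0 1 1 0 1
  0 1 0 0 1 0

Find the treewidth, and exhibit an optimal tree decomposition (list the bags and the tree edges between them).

Treewidth 2.
One such decomposition:
Bags: B1 = {1, 2, 4}  B2 = {1, 4, 5}  B3 = {1, 3, 4}  B4 = {0, 1, 4}
Tree: B1–B2, B2–B3, B3–B4

Each bag holds 3 vertices, so the decomposition has width 2, which upper-bounds the treewidth. For the lower bound, G contains the cycle 1–2–4–5–1, so G is not a forest; only forests have treewidth ≤ 1, hence tw(G) ≥ 2. Combining the bounds, tw(G) = 2.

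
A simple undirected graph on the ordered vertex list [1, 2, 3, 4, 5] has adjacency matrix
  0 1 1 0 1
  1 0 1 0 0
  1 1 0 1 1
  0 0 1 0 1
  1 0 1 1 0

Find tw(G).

2

A width-2 tree decomposition is:
Bags: B1 = {1, 3, 5}  B2 = {3, 4, 5}  B3 = {1, 2, 3}
Tree: B1–B2, B1–B3
Each bag holds 3 vertices, so the decomposition has width 2, which upper-bounds the treewidth. On the other hand G contains the 3-clique {1, 2, 3}. A clique must lie in a single bag of any decomposition, so no decomposition can have width below 2. Combining the bounds, tw(G) = 2.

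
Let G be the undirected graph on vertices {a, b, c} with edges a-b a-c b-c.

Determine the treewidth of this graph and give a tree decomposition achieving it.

Treewidth 2.
One such decomposition:
Bags: B1 = {a, b, c}
Tree: (single bag)

A single bag containing all 3 vertices is trivially a valid decomposition of width 2. On the other hand G contains the 3-clique {a, b, c}. A clique must lie in a single bag of any decomposition, so no decomposition can have width below 2. Therefore the treewidth is 2.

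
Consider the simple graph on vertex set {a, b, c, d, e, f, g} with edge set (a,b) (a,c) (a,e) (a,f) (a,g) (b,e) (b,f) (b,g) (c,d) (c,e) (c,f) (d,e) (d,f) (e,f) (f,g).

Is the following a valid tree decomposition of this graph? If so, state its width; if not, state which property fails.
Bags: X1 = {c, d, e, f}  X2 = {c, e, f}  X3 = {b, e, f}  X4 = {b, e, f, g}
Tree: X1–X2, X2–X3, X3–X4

A tree decomposition must satisfy three properties: every vertex lies in some bag; for every edge, both endpoints lie together in some bag; and for every vertex, the bags containing it form a connected subtree. Here vertex a appears in no bag, so the decomposition is invalid.

No — vertex a appears in no bag.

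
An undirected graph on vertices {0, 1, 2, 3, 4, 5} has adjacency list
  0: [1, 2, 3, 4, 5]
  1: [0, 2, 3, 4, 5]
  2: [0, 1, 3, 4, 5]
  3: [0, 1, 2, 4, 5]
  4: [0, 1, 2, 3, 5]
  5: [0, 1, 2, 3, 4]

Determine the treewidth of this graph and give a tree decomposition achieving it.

Treewidth 5.
One such decomposition:
Bags: B1 = {0, 1, 2, 3, 4, 5}
Tree: (single bag)

A single bag containing all 6 vertices is trivially a valid decomposition of width 5. Conversely, {0, 1, 2, 3, 4, 5} is a clique of size 6, and the vertices of any clique must share a bag in every tree decomposition; so some bag has ≥ 6 vertices and tw(G) ≥ 5. Combining the bounds, tw(G) = 5.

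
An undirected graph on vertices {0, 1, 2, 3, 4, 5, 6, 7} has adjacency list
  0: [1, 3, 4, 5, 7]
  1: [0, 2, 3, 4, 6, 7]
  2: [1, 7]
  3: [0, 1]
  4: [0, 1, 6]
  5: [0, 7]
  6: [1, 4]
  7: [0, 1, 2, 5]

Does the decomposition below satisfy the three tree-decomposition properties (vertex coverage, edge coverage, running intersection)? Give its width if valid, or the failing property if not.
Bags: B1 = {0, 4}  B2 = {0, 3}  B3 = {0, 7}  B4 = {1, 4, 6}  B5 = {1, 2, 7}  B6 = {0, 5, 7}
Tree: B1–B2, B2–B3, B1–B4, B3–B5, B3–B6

No — edge (1,0) lies in no bag.

A tree decomposition must satisfy three properties: every vertex lies in some bag; for every edge, both endpoints lie together in some bag; and for every vertex, the bags containing it form a connected subtree. Here edge (1,0) lies in no bag, so the decomposition is invalid.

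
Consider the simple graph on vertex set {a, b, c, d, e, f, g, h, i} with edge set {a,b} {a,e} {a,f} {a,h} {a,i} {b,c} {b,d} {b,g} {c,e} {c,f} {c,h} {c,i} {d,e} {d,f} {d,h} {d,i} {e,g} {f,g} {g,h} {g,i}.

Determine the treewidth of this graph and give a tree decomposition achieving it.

The largest bag has 5 vertices, giving width 4; this decomposition certifies tw(G) ≤ 4. For the lower bound: the 5 vertex sets {a,i}, {f,g}, {c,h}, {d}, {e} are disjoint, each induces a connected subgraph, and every pair is joined by at least one edge of G. Contracting each set to a single vertex therefore yields K_{5} as a minor, and since treewidth is minor-monotone, tw(G) ≥ tw(K_{5}) = 4. Hence tw(G) = 4 exactly.

Treewidth 4.
One such decomposition:
Bags: B1 = {a, c, d, g, i}  B2 = {a, c, d, f, g}  B3 = {a, c, d, g, h}  B4 = {a, c, d, e, g}  B5 = {a, b, c, d, g}
Tree: B1–B2, B2–B3, B3–B4, B4–B5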